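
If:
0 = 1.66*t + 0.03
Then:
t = -0.02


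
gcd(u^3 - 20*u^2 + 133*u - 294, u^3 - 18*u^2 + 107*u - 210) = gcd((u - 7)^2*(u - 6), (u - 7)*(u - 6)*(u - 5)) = u^2 - 13*u + 42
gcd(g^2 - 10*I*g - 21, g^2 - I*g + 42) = g - 7*I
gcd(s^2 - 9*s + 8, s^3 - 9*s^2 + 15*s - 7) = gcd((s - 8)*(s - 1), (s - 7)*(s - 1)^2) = s - 1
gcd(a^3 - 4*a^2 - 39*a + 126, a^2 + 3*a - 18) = a^2 + 3*a - 18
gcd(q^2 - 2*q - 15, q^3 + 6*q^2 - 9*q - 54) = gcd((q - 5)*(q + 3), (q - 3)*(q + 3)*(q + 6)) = q + 3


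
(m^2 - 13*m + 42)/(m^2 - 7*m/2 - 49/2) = 2*(m - 6)/(2*m + 7)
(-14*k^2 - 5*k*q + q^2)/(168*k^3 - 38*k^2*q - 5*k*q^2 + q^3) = (2*k + q)/(-24*k^2 + 2*k*q + q^2)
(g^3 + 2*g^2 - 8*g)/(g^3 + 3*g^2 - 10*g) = (g + 4)/(g + 5)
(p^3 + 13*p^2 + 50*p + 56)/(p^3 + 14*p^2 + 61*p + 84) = (p + 2)/(p + 3)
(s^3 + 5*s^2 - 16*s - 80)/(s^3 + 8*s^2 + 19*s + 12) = (s^2 + s - 20)/(s^2 + 4*s + 3)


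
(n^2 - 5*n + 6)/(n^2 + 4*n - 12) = (n - 3)/(n + 6)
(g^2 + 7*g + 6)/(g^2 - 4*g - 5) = (g + 6)/(g - 5)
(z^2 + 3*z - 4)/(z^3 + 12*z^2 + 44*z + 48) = (z - 1)/(z^2 + 8*z + 12)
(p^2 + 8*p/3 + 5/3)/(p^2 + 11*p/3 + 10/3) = (p + 1)/(p + 2)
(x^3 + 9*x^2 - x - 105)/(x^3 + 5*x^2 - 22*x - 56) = (x^2 + 2*x - 15)/(x^2 - 2*x - 8)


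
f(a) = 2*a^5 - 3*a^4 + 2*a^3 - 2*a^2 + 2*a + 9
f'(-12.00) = 229010.00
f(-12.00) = -563631.00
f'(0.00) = 2.00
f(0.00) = 9.00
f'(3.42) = 946.54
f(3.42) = 597.78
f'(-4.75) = 6533.10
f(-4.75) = -6623.30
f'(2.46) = 216.04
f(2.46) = 101.90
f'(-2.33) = 490.41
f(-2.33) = -257.58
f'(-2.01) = 294.95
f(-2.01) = -133.92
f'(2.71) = 335.75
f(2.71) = 170.06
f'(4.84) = 4250.22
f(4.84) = 3864.30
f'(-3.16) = 1450.33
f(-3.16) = -1009.72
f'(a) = 10*a^4 - 12*a^3 + 6*a^2 - 4*a + 2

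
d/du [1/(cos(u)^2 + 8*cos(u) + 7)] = 2*(cos(u) + 4)*sin(u)/(cos(u)^2 + 8*cos(u) + 7)^2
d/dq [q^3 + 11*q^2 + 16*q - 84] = 3*q^2 + 22*q + 16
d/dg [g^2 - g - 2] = 2*g - 1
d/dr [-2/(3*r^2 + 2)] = 12*r/(3*r^2 + 2)^2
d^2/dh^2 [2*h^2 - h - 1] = 4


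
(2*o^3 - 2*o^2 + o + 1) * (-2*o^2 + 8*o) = -4*o^5 + 20*o^4 - 18*o^3 + 6*o^2 + 8*o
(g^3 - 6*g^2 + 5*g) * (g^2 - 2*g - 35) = g^5 - 8*g^4 - 18*g^3 + 200*g^2 - 175*g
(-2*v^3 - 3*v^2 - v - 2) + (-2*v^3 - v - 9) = -4*v^3 - 3*v^2 - 2*v - 11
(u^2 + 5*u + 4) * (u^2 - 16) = u^4 + 5*u^3 - 12*u^2 - 80*u - 64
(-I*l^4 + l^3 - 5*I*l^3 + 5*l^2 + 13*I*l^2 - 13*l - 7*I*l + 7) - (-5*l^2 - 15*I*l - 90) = -I*l^4 + l^3 - 5*I*l^3 + 10*l^2 + 13*I*l^2 - 13*l + 8*I*l + 97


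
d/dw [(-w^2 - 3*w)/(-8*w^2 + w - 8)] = (-25*w^2 + 16*w + 24)/(64*w^4 - 16*w^3 + 129*w^2 - 16*w + 64)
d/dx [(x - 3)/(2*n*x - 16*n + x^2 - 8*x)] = (2*n*x - 16*n + x^2 - 8*x - 2*(x - 3)*(n + x - 4))/(2*n*x - 16*n + x^2 - 8*x)^2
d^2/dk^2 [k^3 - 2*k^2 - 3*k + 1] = 6*k - 4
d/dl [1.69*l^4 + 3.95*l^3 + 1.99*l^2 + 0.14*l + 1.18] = 6.76*l^3 + 11.85*l^2 + 3.98*l + 0.14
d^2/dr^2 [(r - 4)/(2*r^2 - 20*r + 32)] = ((14 - 3*r)*(r^2 - 10*r + 16) + 4*(r - 5)^2*(r - 4))/(r^2 - 10*r + 16)^3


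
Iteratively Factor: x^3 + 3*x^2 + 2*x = (x + 1)*(x^2 + 2*x) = x*(x + 1)*(x + 2)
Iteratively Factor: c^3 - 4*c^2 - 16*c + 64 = (c + 4)*(c^2 - 8*c + 16) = (c - 4)*(c + 4)*(c - 4)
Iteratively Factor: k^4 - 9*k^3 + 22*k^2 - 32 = (k + 1)*(k^3 - 10*k^2 + 32*k - 32) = (k - 2)*(k + 1)*(k^2 - 8*k + 16) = (k - 4)*(k - 2)*(k + 1)*(k - 4)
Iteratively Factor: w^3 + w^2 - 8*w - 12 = (w + 2)*(w^2 - w - 6) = (w + 2)^2*(w - 3)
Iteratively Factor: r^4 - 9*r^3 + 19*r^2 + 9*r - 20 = (r + 1)*(r^3 - 10*r^2 + 29*r - 20) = (r - 5)*(r + 1)*(r^2 - 5*r + 4) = (r - 5)*(r - 4)*(r + 1)*(r - 1)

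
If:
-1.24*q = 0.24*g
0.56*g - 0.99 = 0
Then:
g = 1.77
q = -0.34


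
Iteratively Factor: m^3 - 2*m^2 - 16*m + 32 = (m - 2)*(m^2 - 16) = (m - 2)*(m + 4)*(m - 4)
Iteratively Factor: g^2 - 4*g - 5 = (g + 1)*(g - 5)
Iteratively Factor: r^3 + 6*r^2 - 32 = (r + 4)*(r^2 + 2*r - 8) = (r - 2)*(r + 4)*(r + 4)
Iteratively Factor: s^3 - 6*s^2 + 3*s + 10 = (s - 5)*(s^2 - s - 2) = (s - 5)*(s - 2)*(s + 1)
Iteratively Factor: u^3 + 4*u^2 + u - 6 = (u - 1)*(u^2 + 5*u + 6) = (u - 1)*(u + 3)*(u + 2)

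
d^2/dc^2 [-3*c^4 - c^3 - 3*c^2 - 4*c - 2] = -36*c^2 - 6*c - 6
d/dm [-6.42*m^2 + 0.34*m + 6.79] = 0.34 - 12.84*m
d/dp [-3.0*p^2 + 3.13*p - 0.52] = 3.13 - 6.0*p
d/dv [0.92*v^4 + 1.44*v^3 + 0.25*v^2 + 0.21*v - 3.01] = 3.68*v^3 + 4.32*v^2 + 0.5*v + 0.21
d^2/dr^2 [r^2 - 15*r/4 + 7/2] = 2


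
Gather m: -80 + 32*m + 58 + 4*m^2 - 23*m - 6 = 4*m^2 + 9*m - 28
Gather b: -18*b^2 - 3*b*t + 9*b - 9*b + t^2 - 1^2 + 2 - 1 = -18*b^2 - 3*b*t + t^2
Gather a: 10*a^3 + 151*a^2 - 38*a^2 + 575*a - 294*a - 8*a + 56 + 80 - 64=10*a^3 + 113*a^2 + 273*a + 72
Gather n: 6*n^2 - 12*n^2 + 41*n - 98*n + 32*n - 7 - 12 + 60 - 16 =-6*n^2 - 25*n + 25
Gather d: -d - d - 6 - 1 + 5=-2*d - 2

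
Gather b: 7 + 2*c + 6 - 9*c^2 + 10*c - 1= -9*c^2 + 12*c + 12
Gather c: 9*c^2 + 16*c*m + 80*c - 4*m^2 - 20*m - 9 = 9*c^2 + c*(16*m + 80) - 4*m^2 - 20*m - 9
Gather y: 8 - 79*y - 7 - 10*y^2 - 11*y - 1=-10*y^2 - 90*y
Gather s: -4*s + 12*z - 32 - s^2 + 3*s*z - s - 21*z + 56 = -s^2 + s*(3*z - 5) - 9*z + 24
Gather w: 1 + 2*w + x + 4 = 2*w + x + 5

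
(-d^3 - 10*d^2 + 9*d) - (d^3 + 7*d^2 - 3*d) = -2*d^3 - 17*d^2 + 12*d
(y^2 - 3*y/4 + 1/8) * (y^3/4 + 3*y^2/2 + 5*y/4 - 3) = y^5/4 + 21*y^4/16 + 5*y^3/32 - 15*y^2/4 + 77*y/32 - 3/8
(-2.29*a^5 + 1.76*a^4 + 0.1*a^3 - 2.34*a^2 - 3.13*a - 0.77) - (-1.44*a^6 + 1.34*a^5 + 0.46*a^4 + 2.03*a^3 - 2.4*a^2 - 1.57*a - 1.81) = 1.44*a^6 - 3.63*a^5 + 1.3*a^4 - 1.93*a^3 + 0.0600000000000001*a^2 - 1.56*a + 1.04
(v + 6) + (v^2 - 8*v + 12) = v^2 - 7*v + 18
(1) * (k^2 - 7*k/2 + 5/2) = k^2 - 7*k/2 + 5/2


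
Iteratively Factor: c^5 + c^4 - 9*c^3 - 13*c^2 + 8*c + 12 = (c - 1)*(c^4 + 2*c^3 - 7*c^2 - 20*c - 12) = (c - 1)*(c + 2)*(c^3 - 7*c - 6) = (c - 1)*(c + 1)*(c + 2)*(c^2 - c - 6) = (c - 3)*(c - 1)*(c + 1)*(c + 2)*(c + 2)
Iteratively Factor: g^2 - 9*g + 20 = (g - 4)*(g - 5)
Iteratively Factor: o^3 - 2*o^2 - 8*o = (o - 4)*(o^2 + 2*o) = (o - 4)*(o + 2)*(o)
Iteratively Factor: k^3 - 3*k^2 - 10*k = (k)*(k^2 - 3*k - 10) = k*(k - 5)*(k + 2)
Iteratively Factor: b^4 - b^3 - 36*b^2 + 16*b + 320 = (b - 5)*(b^3 + 4*b^2 - 16*b - 64) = (b - 5)*(b - 4)*(b^2 + 8*b + 16) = (b - 5)*(b - 4)*(b + 4)*(b + 4)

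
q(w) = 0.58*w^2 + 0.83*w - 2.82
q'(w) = 1.16*w + 0.83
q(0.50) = -2.26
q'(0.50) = 1.41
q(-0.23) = -2.98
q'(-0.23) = 0.56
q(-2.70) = -0.83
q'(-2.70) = -2.30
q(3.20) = 5.78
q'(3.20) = 4.54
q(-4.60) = 5.63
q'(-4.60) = -4.51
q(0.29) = -2.53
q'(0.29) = 1.17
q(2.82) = 4.13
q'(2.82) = 4.10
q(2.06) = 1.35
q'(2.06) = 3.22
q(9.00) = 51.63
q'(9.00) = 11.27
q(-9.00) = 36.69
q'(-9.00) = -9.61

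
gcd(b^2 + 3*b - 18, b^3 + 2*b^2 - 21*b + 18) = b^2 + 3*b - 18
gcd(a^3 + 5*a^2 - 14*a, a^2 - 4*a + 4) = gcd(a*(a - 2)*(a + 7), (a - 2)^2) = a - 2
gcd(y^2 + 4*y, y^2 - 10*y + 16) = 1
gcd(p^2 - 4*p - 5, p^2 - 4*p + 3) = 1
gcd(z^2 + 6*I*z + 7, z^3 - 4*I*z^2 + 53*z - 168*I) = z + 7*I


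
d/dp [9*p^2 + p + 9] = 18*p + 1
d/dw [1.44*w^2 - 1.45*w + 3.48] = 2.88*w - 1.45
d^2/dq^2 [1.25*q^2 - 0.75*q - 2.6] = 2.50000000000000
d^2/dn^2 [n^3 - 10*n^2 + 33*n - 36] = 6*n - 20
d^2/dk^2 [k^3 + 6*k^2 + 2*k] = 6*k + 12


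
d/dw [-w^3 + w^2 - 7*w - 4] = -3*w^2 + 2*w - 7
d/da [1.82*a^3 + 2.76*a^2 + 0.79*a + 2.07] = 5.46*a^2 + 5.52*a + 0.79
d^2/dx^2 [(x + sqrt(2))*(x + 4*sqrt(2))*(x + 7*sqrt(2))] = 6*x + 24*sqrt(2)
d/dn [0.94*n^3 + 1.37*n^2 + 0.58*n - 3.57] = 2.82*n^2 + 2.74*n + 0.58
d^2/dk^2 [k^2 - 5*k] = 2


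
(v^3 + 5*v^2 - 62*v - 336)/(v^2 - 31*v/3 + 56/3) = 3*(v^2 + 13*v + 42)/(3*v - 7)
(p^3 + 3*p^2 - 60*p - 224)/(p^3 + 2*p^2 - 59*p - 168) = (p + 4)/(p + 3)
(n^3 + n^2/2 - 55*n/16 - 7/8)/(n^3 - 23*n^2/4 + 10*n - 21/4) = (4*n^2 + 9*n + 2)/(4*(n^2 - 4*n + 3))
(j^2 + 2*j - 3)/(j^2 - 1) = (j + 3)/(j + 1)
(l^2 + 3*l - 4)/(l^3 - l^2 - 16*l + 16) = 1/(l - 4)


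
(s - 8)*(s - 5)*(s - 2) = s^3 - 15*s^2 + 66*s - 80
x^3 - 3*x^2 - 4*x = x*(x - 4)*(x + 1)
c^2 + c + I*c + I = (c + 1)*(c + I)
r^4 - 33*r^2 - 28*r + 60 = (r - 6)*(r - 1)*(r + 2)*(r + 5)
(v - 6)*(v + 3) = v^2 - 3*v - 18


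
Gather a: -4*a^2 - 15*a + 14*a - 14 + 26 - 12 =-4*a^2 - a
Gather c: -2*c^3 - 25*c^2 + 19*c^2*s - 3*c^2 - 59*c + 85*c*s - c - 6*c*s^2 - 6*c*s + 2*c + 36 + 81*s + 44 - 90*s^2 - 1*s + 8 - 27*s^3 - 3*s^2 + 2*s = -2*c^3 + c^2*(19*s - 28) + c*(-6*s^2 + 79*s - 58) - 27*s^3 - 93*s^2 + 82*s + 88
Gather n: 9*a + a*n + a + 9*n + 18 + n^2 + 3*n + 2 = 10*a + n^2 + n*(a + 12) + 20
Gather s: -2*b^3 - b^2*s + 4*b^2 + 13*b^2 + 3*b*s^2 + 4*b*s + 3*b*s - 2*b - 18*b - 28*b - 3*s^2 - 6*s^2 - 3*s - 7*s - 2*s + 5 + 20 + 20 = -2*b^3 + 17*b^2 - 48*b + s^2*(3*b - 9) + s*(-b^2 + 7*b - 12) + 45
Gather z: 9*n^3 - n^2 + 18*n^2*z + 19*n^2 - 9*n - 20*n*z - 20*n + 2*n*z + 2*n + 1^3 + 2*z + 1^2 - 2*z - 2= 9*n^3 + 18*n^2 - 27*n + z*(18*n^2 - 18*n)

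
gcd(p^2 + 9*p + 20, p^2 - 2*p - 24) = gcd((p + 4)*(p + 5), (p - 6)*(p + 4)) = p + 4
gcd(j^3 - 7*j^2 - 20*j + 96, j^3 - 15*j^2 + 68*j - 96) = j^2 - 11*j + 24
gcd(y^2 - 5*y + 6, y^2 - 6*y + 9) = y - 3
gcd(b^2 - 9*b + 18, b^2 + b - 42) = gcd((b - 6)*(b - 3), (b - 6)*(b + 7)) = b - 6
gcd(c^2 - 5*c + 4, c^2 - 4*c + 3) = c - 1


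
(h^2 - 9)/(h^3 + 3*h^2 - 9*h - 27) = 1/(h + 3)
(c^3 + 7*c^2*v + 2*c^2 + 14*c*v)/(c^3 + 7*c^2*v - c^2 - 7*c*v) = (c + 2)/(c - 1)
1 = 1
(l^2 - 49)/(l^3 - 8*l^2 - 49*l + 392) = 1/(l - 8)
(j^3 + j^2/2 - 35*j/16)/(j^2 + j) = (j^2 + j/2 - 35/16)/(j + 1)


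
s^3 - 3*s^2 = s^2*(s - 3)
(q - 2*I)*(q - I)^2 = q^3 - 4*I*q^2 - 5*q + 2*I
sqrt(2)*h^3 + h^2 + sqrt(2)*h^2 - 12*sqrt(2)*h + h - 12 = (h - 3)*(h + 4)*(sqrt(2)*h + 1)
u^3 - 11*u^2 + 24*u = u*(u - 8)*(u - 3)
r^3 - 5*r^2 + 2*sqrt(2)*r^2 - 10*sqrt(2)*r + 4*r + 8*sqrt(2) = (r - 4)*(r - 1)*(r + 2*sqrt(2))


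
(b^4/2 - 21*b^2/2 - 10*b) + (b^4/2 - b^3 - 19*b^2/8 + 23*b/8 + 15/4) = b^4 - b^3 - 103*b^2/8 - 57*b/8 + 15/4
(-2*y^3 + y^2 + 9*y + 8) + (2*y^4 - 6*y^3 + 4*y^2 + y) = 2*y^4 - 8*y^3 + 5*y^2 + 10*y + 8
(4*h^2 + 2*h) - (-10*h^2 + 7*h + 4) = 14*h^2 - 5*h - 4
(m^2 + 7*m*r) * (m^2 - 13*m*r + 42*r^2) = m^4 - 6*m^3*r - 49*m^2*r^2 + 294*m*r^3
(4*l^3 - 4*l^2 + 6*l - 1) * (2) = 8*l^3 - 8*l^2 + 12*l - 2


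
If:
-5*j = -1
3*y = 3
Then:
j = 1/5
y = 1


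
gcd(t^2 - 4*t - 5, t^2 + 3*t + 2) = t + 1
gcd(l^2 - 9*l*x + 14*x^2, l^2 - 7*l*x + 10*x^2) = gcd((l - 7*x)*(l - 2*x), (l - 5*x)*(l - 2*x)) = -l + 2*x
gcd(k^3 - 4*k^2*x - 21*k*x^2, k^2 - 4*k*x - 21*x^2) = -k^2 + 4*k*x + 21*x^2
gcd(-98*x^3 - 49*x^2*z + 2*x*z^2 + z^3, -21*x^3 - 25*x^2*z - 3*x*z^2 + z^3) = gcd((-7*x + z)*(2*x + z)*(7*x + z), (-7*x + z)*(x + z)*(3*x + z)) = 7*x - z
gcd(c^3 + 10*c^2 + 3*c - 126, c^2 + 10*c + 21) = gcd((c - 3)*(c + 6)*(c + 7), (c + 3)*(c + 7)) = c + 7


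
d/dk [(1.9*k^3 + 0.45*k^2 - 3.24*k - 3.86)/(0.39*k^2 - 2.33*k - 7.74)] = (0.741*k^4 - 8.854*k^3 - 43.9029*k^2 - 3.9552*k + 16.0838)/(0.1521*k^4 - 1.8174*k^3 - 0.6083*k^2 + 36.0684*k + 59.9076)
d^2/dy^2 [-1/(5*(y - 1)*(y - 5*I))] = 2*(-(y - 1)^2 - (y - 1)*(y - 5*I) - (y - 5*I)^2)/(5*(y - 1)^3*(y - 5*I)^3)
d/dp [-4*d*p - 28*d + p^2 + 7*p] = -4*d + 2*p + 7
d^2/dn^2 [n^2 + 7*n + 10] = 2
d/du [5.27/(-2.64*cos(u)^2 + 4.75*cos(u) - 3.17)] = (25.0325 - 27.8256*cos(u))*sin(u)/(2.64*cos(u)^2 - 4.75*cos(u) + 3.17)^2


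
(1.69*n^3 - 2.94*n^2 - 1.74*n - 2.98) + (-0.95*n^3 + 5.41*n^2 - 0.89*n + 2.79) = 0.74*n^3 + 2.47*n^2 - 2.63*n - 0.19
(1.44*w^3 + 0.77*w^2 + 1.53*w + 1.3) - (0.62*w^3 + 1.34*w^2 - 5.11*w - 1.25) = 0.82*w^3 - 0.57*w^2 + 6.64*w + 2.55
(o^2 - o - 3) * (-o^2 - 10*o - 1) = -o^4 - 9*o^3 + 12*o^2 + 31*o + 3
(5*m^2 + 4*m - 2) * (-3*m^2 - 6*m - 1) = -15*m^4 - 42*m^3 - 23*m^2 + 8*m + 2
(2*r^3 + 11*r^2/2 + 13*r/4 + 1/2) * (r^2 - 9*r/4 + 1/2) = 2*r^5 + r^4 - 65*r^3/8 - 65*r^2/16 + r/2 + 1/4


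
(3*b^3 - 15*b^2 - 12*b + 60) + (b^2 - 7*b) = 3*b^3 - 14*b^2 - 19*b + 60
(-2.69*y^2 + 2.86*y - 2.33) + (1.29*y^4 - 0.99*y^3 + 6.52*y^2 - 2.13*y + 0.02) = 1.29*y^4 - 0.99*y^3 + 3.83*y^2 + 0.73*y - 2.31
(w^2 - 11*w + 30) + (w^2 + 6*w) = 2*w^2 - 5*w + 30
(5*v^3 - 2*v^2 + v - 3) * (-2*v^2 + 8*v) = -10*v^5 + 44*v^4 - 18*v^3 + 14*v^2 - 24*v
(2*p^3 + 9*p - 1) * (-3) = -6*p^3 - 27*p + 3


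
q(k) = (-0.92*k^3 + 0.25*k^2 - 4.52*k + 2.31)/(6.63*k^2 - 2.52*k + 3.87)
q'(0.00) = -0.78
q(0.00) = 0.60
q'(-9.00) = -0.13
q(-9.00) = 1.30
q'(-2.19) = -0.03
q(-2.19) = 0.56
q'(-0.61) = 0.18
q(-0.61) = 0.68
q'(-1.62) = 0.03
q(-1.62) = 0.56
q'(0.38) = -1.32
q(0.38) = 0.15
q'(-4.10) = -0.10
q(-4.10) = 0.70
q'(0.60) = -0.98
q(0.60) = -0.11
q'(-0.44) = 0.10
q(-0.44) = 0.71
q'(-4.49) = -0.11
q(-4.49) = 0.75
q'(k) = (2.52 - 13.26*k)*(-0.92*k^3 + 0.25*k^2 - 4.52*k + 2.31)/(6.63*k^2 - 2.52*k + 3.87)^2 + (-2.76*k^2 + 0.5*k - 4.52)/(6.63*k^2 - 2.52*k + 3.87) = (-6.0996*k^4 + 4.6368*k^3 + 18.6564*k^2 - 28.6956*k - 11.6712)/(43.9569*k^4 - 33.4152*k^3 + 57.6666*k^2 - 19.5048*k + 14.9769)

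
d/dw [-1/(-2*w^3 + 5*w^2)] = 2*(5 - 3*w)/(w^3*(2*w - 5)^2)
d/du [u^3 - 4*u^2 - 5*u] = 3*u^2 - 8*u - 5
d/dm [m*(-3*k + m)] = -3*k + 2*m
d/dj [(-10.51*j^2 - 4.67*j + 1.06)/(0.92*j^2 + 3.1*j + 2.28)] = (-28.2846*j^2 - 49.876*j - 13.9336)/(0.8464*j^4 + 5.704*j^3 + 13.8052*j^2 + 14.136*j + 5.1984)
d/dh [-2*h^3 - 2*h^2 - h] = -6*h^2 - 4*h - 1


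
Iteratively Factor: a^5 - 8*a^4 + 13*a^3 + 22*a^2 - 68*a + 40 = (a - 2)*(a^4 - 6*a^3 + a^2 + 24*a - 20) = (a - 5)*(a - 2)*(a^3 - a^2 - 4*a + 4) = (a - 5)*(a - 2)^2*(a^2 + a - 2) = (a - 5)*(a - 2)^2*(a + 2)*(a - 1)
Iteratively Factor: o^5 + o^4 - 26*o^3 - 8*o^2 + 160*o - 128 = (o - 1)*(o^4 + 2*o^3 - 24*o^2 - 32*o + 128) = (o - 2)*(o - 1)*(o^3 + 4*o^2 - 16*o - 64) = (o - 2)*(o - 1)*(o + 4)*(o^2 - 16) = (o - 4)*(o - 2)*(o - 1)*(o + 4)*(o + 4)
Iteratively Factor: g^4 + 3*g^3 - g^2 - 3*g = (g - 1)*(g^3 + 4*g^2 + 3*g) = (g - 1)*(g + 3)*(g^2 + g) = g*(g - 1)*(g + 3)*(g + 1)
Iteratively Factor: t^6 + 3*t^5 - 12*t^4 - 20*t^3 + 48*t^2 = (t - 2)*(t^5 + 5*t^4 - 2*t^3 - 24*t^2) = t*(t - 2)*(t^4 + 5*t^3 - 2*t^2 - 24*t) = t*(t - 2)*(t + 4)*(t^3 + t^2 - 6*t) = t*(t - 2)^2*(t + 4)*(t^2 + 3*t) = t^2*(t - 2)^2*(t + 4)*(t + 3)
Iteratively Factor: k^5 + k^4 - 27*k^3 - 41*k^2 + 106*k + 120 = (k + 3)*(k^4 - 2*k^3 - 21*k^2 + 22*k + 40) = (k + 1)*(k + 3)*(k^3 - 3*k^2 - 18*k + 40) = (k + 1)*(k + 3)*(k + 4)*(k^2 - 7*k + 10) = (k - 2)*(k + 1)*(k + 3)*(k + 4)*(k - 5)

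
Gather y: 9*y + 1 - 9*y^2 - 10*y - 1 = -9*y^2 - y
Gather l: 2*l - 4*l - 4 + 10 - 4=2 - 2*l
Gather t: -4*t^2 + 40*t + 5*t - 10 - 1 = -4*t^2 + 45*t - 11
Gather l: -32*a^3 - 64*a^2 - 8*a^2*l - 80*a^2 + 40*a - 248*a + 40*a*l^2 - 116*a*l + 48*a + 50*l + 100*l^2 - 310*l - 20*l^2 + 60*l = -32*a^3 - 144*a^2 - 160*a + l^2*(40*a + 80) + l*(-8*a^2 - 116*a - 200)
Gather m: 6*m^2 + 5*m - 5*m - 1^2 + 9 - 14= 6*m^2 - 6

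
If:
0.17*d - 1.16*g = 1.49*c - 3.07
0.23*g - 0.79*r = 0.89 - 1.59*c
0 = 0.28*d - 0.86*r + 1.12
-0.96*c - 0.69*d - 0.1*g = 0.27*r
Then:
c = 0.74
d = -1.56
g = 1.46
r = 0.80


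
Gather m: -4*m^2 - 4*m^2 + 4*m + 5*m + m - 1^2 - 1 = -8*m^2 + 10*m - 2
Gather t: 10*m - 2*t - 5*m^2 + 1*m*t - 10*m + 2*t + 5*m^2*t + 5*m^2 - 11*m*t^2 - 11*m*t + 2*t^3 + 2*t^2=2*t^3 + t^2*(2 - 11*m) + t*(5*m^2 - 10*m)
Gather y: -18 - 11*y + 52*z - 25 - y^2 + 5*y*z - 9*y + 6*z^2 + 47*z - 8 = -y^2 + y*(5*z - 20) + 6*z^2 + 99*z - 51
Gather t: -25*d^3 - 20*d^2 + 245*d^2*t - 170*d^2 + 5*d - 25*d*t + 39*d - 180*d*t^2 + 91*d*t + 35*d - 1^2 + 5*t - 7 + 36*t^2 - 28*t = -25*d^3 - 190*d^2 + 79*d + t^2*(36 - 180*d) + t*(245*d^2 + 66*d - 23) - 8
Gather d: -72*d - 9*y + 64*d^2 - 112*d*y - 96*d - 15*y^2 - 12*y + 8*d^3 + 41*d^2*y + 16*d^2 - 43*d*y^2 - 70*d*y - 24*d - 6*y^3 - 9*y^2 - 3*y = 8*d^3 + d^2*(41*y + 80) + d*(-43*y^2 - 182*y - 192) - 6*y^3 - 24*y^2 - 24*y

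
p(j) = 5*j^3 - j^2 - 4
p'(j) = 15*j^2 - 2*j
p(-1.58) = -26.22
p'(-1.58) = 40.61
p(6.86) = 1563.08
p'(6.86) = 692.17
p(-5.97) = -1103.52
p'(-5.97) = 546.55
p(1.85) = 24.24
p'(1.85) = 47.64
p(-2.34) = -73.54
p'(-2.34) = 86.81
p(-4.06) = -355.10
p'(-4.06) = 255.37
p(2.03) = 33.71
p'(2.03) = 57.75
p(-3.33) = -199.72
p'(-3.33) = 172.99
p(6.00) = 1040.00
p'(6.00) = 528.00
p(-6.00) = -1120.00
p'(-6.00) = 552.00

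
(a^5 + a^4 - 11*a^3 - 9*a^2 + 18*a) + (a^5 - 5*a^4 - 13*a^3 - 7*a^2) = 2*a^5 - 4*a^4 - 24*a^3 - 16*a^2 + 18*a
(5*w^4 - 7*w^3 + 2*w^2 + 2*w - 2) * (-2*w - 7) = -10*w^5 - 21*w^4 + 45*w^3 - 18*w^2 - 10*w + 14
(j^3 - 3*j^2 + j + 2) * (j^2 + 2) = j^5 - 3*j^4 + 3*j^3 - 4*j^2 + 2*j + 4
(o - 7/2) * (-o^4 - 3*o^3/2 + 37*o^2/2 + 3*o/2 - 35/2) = -o^5 + 2*o^4 + 95*o^3/4 - 253*o^2/4 - 91*o/4 + 245/4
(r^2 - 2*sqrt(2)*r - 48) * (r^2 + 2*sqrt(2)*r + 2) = r^4 - 54*r^2 - 100*sqrt(2)*r - 96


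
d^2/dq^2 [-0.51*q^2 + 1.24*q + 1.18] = -1.02000000000000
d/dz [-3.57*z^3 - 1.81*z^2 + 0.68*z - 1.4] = -10.71*z^2 - 3.62*z + 0.68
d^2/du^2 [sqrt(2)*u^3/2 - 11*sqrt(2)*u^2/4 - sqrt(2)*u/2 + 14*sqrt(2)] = sqrt(2)*(6*u - 11)/2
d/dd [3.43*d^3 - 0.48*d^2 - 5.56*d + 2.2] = 10.29*d^2 - 0.96*d - 5.56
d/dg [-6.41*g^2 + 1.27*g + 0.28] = 1.27 - 12.82*g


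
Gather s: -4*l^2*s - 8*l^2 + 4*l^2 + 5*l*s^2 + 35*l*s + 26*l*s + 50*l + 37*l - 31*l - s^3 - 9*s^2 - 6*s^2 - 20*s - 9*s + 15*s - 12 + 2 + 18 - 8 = -4*l^2 + 56*l - s^3 + s^2*(5*l - 15) + s*(-4*l^2 + 61*l - 14)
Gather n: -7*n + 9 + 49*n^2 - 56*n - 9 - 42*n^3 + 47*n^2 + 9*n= -42*n^3 + 96*n^2 - 54*n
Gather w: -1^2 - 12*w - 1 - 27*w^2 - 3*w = -27*w^2 - 15*w - 2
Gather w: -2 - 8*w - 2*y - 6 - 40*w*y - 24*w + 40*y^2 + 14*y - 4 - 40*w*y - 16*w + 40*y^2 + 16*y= w*(-80*y - 48) + 80*y^2 + 28*y - 12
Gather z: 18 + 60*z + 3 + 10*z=70*z + 21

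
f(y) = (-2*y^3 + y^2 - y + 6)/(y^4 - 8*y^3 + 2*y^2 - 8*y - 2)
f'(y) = (-6*y^2 + 2*y - 1)/(y^4 - 8*y^3 + 2*y^2 - 8*y - 2) + (-4*y^3 + 24*y^2 - 4*y + 8)*(-2*y^3 + y^2 - y + 6)/(y^4 - 8*y^3 + 2*y^2 - 8*y - 2)^2 = (2*y^6 - 2*y^5 + 7*y^4 - 8*y^3 + 150*y^2 - 28*y + 50)/(y^8 - 16*y^7 + 68*y^6 - 48*y^5 + 128*y^4 + 56*y^2 + 32*y + 4)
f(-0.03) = -3.43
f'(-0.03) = 16.49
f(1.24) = -0.11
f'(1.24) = 0.53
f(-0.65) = 1.19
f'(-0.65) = 3.28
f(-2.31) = 0.25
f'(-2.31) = 0.07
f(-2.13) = 0.26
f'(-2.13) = 0.09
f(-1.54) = 0.34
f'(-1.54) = 0.23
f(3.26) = 0.33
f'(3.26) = 0.13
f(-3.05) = 0.21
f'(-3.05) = 0.04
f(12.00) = -0.47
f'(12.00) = 0.11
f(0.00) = -3.00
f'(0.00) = 12.50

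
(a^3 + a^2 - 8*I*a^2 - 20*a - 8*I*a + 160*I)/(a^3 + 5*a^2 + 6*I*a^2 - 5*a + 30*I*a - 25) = (a^2 + a*(-4 - 8*I) + 32*I)/(a^2 + 6*I*a - 5)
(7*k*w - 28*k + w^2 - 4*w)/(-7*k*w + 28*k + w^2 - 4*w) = (7*k + w)/(-7*k + w)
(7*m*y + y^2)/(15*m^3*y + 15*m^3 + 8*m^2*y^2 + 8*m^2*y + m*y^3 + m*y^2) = y*(7*m + y)/(m*(15*m^2*y + 15*m^2 + 8*m*y^2 + 8*m*y + y^3 + y^2))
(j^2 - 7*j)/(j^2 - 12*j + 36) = j*(j - 7)/(j^2 - 12*j + 36)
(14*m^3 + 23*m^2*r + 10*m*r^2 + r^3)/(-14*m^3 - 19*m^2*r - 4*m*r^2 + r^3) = (7*m + r)/(-7*m + r)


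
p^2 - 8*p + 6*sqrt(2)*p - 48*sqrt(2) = (p - 8)*(p + 6*sqrt(2))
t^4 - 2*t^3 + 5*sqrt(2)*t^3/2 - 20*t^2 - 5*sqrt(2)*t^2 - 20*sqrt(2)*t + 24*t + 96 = (t - 4)*(t + 2)*(t - 3*sqrt(2)/2)*(t + 4*sqrt(2))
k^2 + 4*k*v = k*(k + 4*v)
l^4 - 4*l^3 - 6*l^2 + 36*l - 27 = (l - 3)^2*(l - 1)*(l + 3)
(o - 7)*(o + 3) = o^2 - 4*o - 21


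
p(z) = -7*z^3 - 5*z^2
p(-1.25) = 5.86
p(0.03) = -0.00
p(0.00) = 0.00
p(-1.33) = 7.62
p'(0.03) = -0.32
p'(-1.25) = -20.31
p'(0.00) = 0.00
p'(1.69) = -76.88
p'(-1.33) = -23.85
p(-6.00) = 1332.00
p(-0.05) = -0.01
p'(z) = -21*z^2 - 10*z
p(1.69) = -48.07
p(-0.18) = -0.12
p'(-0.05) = 0.45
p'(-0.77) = -4.75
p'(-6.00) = -696.00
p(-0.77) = 0.23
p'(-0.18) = 1.12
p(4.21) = -610.95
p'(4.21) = -414.31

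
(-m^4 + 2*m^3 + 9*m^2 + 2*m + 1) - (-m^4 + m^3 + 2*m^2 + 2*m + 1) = m^3 + 7*m^2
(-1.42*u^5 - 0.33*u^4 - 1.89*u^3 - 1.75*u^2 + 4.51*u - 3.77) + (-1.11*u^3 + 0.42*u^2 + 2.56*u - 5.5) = -1.42*u^5 - 0.33*u^4 - 3.0*u^3 - 1.33*u^2 + 7.07*u - 9.27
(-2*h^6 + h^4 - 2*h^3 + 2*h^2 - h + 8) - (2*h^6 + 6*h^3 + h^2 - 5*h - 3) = -4*h^6 + h^4 - 8*h^3 + h^2 + 4*h + 11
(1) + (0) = 1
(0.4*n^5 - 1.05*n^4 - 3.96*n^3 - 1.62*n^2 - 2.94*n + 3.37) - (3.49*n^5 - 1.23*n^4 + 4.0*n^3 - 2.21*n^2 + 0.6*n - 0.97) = -3.09*n^5 + 0.18*n^4 - 7.96*n^3 + 0.59*n^2 - 3.54*n + 4.34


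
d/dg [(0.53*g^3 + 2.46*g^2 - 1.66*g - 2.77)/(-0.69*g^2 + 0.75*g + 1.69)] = (-0.3657*g^4 + 0.795*g^3 + 3.3867*g^2 + 4.4922*g - 0.7279)/(0.4761*g^4 - 1.035*g^3 - 1.7697*g^2 + 2.535*g + 2.8561)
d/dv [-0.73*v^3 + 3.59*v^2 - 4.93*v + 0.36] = -2.19*v^2 + 7.18*v - 4.93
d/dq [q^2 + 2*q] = 2*q + 2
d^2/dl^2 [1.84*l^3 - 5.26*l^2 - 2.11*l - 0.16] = 11.04*l - 10.52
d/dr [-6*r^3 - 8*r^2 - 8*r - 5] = -18*r^2 - 16*r - 8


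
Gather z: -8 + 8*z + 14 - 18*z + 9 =15 - 10*z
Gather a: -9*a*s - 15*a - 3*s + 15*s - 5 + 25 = a*(-9*s - 15) + 12*s + 20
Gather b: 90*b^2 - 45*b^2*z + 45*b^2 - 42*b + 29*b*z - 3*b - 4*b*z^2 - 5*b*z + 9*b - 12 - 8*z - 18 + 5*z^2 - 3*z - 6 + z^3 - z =b^2*(135 - 45*z) + b*(-4*z^2 + 24*z - 36) + z^3 + 5*z^2 - 12*z - 36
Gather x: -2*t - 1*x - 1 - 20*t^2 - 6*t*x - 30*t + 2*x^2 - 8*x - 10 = -20*t^2 - 32*t + 2*x^2 + x*(-6*t - 9) - 11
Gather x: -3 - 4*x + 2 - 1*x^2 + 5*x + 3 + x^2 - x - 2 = 0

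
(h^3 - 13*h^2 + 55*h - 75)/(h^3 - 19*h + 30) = (h^2 - 10*h + 25)/(h^2 + 3*h - 10)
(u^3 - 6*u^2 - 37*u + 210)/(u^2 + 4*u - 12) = (u^2 - 12*u + 35)/(u - 2)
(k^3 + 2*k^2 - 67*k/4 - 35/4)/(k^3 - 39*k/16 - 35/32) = 8*(2*k^2 + 3*k - 35)/(16*k^2 - 8*k - 35)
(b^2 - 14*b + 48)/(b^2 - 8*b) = (b - 6)/b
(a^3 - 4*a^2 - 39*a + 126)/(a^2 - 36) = (a^2 - 10*a + 21)/(a - 6)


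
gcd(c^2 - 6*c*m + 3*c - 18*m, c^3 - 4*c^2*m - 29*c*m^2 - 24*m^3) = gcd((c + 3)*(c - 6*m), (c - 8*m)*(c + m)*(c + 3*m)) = 1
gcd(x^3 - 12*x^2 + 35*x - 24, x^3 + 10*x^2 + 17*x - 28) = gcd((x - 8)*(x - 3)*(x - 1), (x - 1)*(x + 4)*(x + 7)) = x - 1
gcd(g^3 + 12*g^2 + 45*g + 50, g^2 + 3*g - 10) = g + 5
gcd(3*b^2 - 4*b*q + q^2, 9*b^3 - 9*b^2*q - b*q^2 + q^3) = 3*b^2 - 4*b*q + q^2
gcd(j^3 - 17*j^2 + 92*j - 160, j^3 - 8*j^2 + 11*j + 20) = j^2 - 9*j + 20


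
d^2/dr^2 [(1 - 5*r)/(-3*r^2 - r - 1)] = 2*((5*r - 1)*(6*r + 1)^2 - (45*r + 2)*(3*r^2 + r + 1))/(3*r^2 + r + 1)^3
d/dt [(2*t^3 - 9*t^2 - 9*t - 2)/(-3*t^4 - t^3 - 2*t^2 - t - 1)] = (6*t^6 - 54*t^5 - 94*t^4 - 46*t^3 - 21*t^2 + 10*t + 7)/(9*t^8 + 6*t^7 + 13*t^6 + 10*t^5 + 12*t^4 + 6*t^3 + 5*t^2 + 2*t + 1)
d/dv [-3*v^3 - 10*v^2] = v*(-9*v - 20)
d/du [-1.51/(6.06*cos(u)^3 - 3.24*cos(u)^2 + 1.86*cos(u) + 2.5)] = (-27.4518*cos(u)^2 + 9.7848*cos(u) - 2.8086)*sin(u)/(6.06*cos(u)^3 - 3.24*cos(u)^2 + 1.86*cos(u) + 2.5)^2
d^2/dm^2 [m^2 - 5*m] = 2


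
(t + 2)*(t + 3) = t^2 + 5*t + 6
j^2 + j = j*(j + 1)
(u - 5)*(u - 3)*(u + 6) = u^3 - 2*u^2 - 33*u + 90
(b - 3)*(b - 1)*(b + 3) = b^3 - b^2 - 9*b + 9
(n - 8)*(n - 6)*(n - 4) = n^3 - 18*n^2 + 104*n - 192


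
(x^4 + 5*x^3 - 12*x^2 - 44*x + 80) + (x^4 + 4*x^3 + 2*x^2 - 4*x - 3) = 2*x^4 + 9*x^3 - 10*x^2 - 48*x + 77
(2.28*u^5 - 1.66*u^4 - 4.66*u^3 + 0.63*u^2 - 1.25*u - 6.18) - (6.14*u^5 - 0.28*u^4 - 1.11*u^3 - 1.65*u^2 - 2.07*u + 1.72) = -3.86*u^5 - 1.38*u^4 - 3.55*u^3 + 2.28*u^2 + 0.82*u - 7.9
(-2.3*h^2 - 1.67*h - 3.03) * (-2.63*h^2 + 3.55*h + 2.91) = 6.049*h^4 - 3.7729*h^3 - 4.6526*h^2 - 15.6162*h - 8.8173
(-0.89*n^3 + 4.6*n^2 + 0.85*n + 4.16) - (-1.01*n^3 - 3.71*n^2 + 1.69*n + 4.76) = 0.12*n^3 + 8.31*n^2 - 0.84*n - 0.6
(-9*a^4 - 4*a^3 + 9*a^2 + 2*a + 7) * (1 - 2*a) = 18*a^5 - a^4 - 22*a^3 + 5*a^2 - 12*a + 7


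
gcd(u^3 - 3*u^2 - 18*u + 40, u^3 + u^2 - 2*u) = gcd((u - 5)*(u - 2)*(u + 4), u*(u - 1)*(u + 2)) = 1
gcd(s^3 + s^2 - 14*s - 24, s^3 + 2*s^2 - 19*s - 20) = s - 4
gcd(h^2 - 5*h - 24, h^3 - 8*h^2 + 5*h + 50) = 1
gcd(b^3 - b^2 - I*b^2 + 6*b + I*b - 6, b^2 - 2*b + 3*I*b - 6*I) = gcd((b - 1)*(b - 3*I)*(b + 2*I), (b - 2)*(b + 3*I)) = 1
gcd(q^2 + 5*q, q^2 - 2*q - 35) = q + 5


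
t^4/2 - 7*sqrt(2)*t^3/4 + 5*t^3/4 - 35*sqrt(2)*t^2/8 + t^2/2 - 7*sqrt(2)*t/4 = t*(t/2 + 1)*(t + 1/2)*(t - 7*sqrt(2)/2)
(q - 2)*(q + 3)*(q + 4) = q^3 + 5*q^2 - 2*q - 24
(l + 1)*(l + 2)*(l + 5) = l^3 + 8*l^2 + 17*l + 10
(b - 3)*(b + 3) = b^2 - 9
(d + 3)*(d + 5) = d^2 + 8*d + 15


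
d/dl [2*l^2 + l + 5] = 4*l + 1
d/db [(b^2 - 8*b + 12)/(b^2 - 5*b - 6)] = 3/(b^2 + 2*b + 1)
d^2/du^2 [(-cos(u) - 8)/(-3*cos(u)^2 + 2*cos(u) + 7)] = 6*(27*(1 - cos(2*u))^2*cos(u) + 98*(1 - cos(2*u))^2 + 90*cos(u) + 564*cos(2*u) + 12*cos(3*u) - 6*cos(5*u) - 324)/(4*cos(u) - 3*cos(2*u) + 11)^3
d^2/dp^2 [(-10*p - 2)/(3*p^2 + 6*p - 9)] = 4*(-4*(p + 1)^2*(5*p + 1) + (15*p + 11)*(p^2 + 2*p - 3))/(3*(p^2 + 2*p - 3)^3)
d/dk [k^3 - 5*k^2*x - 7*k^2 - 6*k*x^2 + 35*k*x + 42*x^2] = 3*k^2 - 10*k*x - 14*k - 6*x^2 + 35*x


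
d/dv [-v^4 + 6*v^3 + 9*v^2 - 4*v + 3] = -4*v^3 + 18*v^2 + 18*v - 4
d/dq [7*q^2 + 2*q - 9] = 14*q + 2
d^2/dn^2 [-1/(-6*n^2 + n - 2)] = 2*(-36*n^2 + 6*n + (12*n - 1)^2 - 12)/(6*n^2 - n + 2)^3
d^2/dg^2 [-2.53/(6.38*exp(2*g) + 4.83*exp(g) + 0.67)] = (-2.53*(12.76*exp(g) + 4.83)*(25.52*exp(g) + 9.66)*exp(g) + (64.5656*exp(g) + 12.2199)*(6.38*exp(2*g) + 4.83*exp(g) + 0.67))*exp(g)/(6.38*exp(2*g) + 4.83*exp(g) + 0.67)^3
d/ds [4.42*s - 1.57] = 4.42000000000000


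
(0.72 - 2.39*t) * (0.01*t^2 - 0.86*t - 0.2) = -0.0239*t^3 + 2.0626*t^2 - 0.1412*t - 0.144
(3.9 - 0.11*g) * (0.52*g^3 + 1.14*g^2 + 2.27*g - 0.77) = -0.0572*g^4 + 1.9026*g^3 + 4.1963*g^2 + 8.9377*g - 3.003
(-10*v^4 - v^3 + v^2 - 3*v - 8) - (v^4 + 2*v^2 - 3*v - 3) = -11*v^4 - v^3 - v^2 - 5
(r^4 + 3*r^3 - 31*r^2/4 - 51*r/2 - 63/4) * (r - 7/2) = r^5 - r^4/2 - 73*r^3/4 + 13*r^2/8 + 147*r/2 + 441/8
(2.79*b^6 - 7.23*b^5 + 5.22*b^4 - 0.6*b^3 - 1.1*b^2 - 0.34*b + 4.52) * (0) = 0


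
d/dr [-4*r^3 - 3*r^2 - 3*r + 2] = -12*r^2 - 6*r - 3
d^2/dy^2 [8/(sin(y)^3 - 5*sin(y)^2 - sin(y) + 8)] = 8*((-sin(y)*cos(y)^2 + 5*cos(y)^2 + 3)*(-sin(y) - 9*sin(3*y) + 40*cos(2*y))/4 + 2*(-3*sin(y)^2 + 10*sin(y) + 1)^2*cos(y)^2)/(-sin(y)*cos(y)^2 + 5*cos(y)^2 + 3)^3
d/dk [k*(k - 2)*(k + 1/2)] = 3*k^2 - 3*k - 1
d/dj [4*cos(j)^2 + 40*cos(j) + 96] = -8*(cos(j) + 5)*sin(j)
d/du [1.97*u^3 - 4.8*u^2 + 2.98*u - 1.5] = 5.91*u^2 - 9.6*u + 2.98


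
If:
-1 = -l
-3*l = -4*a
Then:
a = 3/4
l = 1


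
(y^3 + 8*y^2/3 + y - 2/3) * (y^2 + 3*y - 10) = y^5 + 17*y^4/3 - y^3 - 73*y^2/3 - 12*y + 20/3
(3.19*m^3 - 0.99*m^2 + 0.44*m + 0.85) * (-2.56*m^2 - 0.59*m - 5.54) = -8.1664*m^5 + 0.6523*m^4 - 18.2149*m^3 + 3.049*m^2 - 2.9391*m - 4.709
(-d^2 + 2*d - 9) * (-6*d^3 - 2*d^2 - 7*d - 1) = 6*d^5 - 10*d^4 + 57*d^3 + 5*d^2 + 61*d + 9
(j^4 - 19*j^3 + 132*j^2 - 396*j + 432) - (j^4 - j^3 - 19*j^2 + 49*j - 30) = -18*j^3 + 151*j^2 - 445*j + 462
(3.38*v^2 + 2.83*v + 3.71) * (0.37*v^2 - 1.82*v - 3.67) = 1.2506*v^4 - 5.1045*v^3 - 16.1825*v^2 - 17.1383*v - 13.6157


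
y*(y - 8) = y^2 - 8*y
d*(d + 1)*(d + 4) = d^3 + 5*d^2 + 4*d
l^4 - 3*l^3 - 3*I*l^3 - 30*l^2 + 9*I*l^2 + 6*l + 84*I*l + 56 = (l - 7)*(l + 4)*(l - 2*I)*(l - I)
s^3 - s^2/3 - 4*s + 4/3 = (s - 2)*(s - 1/3)*(s + 2)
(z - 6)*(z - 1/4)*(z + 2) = z^3 - 17*z^2/4 - 11*z + 3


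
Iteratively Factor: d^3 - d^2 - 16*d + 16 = (d + 4)*(d^2 - 5*d + 4) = (d - 1)*(d + 4)*(d - 4)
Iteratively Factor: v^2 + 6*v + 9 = (v + 3)*(v + 3)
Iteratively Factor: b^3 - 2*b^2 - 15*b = (b + 3)*(b^2 - 5*b) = b*(b + 3)*(b - 5)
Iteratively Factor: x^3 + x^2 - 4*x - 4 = (x - 2)*(x^2 + 3*x + 2) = (x - 2)*(x + 2)*(x + 1)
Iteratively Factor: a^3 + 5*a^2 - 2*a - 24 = (a + 3)*(a^2 + 2*a - 8) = (a + 3)*(a + 4)*(a - 2)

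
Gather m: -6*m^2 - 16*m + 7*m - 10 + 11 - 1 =-6*m^2 - 9*m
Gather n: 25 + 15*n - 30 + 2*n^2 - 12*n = 2*n^2 + 3*n - 5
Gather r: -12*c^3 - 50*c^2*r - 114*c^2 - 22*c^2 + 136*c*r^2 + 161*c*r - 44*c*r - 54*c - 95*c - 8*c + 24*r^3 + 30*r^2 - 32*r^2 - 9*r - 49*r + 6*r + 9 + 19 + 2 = -12*c^3 - 136*c^2 - 157*c + 24*r^3 + r^2*(136*c - 2) + r*(-50*c^2 + 117*c - 52) + 30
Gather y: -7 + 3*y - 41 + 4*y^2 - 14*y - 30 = 4*y^2 - 11*y - 78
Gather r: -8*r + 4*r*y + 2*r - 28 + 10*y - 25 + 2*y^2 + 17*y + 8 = r*(4*y - 6) + 2*y^2 + 27*y - 45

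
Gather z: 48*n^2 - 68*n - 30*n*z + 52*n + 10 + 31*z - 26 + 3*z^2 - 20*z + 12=48*n^2 - 16*n + 3*z^2 + z*(11 - 30*n) - 4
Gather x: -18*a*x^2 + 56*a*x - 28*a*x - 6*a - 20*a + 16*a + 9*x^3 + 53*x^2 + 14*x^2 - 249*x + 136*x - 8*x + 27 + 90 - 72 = -10*a + 9*x^3 + x^2*(67 - 18*a) + x*(28*a - 121) + 45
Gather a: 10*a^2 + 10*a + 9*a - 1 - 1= 10*a^2 + 19*a - 2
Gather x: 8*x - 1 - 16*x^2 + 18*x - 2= -16*x^2 + 26*x - 3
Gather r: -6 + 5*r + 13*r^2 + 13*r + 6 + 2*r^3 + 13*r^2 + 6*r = 2*r^3 + 26*r^2 + 24*r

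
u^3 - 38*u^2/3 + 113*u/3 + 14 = (u - 7)*(u - 6)*(u + 1/3)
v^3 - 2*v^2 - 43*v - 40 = (v - 8)*(v + 1)*(v + 5)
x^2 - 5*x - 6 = (x - 6)*(x + 1)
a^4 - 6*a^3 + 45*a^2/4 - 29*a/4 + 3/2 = (a - 3)*(a - 2)*(a - 1/2)^2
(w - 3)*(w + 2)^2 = w^3 + w^2 - 8*w - 12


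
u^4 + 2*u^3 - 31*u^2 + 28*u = u*(u - 4)*(u - 1)*(u + 7)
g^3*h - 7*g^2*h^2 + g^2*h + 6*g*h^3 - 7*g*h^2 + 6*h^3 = (g - 6*h)*(g - h)*(g*h + h)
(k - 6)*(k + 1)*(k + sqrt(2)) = k^3 - 5*k^2 + sqrt(2)*k^2 - 5*sqrt(2)*k - 6*k - 6*sqrt(2)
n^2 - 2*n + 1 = (n - 1)^2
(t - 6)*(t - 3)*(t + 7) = t^3 - 2*t^2 - 45*t + 126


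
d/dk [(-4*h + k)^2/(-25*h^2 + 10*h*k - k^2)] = 2*h*(4*h - k)/(125*h^3 - 75*h^2*k + 15*h*k^2 - k^3)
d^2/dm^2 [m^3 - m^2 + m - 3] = 6*m - 2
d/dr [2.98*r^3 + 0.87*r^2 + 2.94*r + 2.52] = 8.94*r^2 + 1.74*r + 2.94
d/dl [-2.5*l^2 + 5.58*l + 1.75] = 5.58 - 5.0*l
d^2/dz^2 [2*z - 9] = 0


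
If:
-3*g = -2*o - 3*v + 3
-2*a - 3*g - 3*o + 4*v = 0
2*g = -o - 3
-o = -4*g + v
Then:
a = 21/2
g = 0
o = -3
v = 3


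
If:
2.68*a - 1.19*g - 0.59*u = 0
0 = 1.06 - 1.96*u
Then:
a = 0.444029850746269*g + 0.119060310691441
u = 0.54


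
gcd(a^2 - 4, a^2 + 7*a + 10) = a + 2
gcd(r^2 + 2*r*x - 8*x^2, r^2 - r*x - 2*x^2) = -r + 2*x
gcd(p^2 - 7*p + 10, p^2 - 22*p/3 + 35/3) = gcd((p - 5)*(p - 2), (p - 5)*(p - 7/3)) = p - 5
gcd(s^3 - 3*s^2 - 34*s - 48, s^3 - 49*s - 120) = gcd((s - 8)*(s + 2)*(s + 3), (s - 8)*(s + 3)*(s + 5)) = s^2 - 5*s - 24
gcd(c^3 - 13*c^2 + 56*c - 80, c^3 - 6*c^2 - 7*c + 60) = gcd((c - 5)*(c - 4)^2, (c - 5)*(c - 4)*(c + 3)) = c^2 - 9*c + 20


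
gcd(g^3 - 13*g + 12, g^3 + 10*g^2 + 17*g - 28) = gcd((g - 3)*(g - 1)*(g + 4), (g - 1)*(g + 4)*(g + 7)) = g^2 + 3*g - 4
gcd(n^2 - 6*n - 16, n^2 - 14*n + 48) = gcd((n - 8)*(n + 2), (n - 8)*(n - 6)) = n - 8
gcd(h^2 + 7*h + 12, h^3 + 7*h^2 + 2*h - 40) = h + 4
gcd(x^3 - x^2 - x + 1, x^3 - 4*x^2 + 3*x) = x - 1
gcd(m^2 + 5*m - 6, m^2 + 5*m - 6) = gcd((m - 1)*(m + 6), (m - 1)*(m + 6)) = m^2 + 5*m - 6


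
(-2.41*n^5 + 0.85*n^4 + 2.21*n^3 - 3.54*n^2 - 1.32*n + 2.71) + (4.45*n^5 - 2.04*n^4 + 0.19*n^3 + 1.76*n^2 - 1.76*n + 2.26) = 2.04*n^5 - 1.19*n^4 + 2.4*n^3 - 1.78*n^2 - 3.08*n + 4.97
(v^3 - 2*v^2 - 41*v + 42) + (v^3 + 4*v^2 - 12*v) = 2*v^3 + 2*v^2 - 53*v + 42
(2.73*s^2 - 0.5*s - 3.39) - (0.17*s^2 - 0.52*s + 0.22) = 2.56*s^2 + 0.02*s - 3.61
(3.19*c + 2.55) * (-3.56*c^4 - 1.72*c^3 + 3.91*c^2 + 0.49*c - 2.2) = -11.3564*c^5 - 14.5648*c^4 + 8.0869*c^3 + 11.5336*c^2 - 5.7685*c - 5.61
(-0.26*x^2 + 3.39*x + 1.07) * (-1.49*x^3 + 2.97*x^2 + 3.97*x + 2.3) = 0.3874*x^5 - 5.8233*x^4 + 7.4418*x^3 + 16.0382*x^2 + 12.0449*x + 2.461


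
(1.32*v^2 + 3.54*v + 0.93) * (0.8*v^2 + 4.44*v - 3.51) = 1.056*v^4 + 8.6928*v^3 + 11.8284*v^2 - 8.2962*v - 3.2643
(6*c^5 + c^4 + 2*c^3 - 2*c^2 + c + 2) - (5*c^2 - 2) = 6*c^5 + c^4 + 2*c^3 - 7*c^2 + c + 4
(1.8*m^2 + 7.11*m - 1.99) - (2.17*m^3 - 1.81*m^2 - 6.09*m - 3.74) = -2.17*m^3 + 3.61*m^2 + 13.2*m + 1.75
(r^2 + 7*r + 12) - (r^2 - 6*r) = 13*r + 12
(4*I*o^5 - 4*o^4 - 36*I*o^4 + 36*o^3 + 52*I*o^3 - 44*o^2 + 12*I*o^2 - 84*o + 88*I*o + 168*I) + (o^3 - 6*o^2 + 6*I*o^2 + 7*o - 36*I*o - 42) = 4*I*o^5 - 4*o^4 - 36*I*o^4 + 37*o^3 + 52*I*o^3 - 50*o^2 + 18*I*o^2 - 77*o + 52*I*o - 42 + 168*I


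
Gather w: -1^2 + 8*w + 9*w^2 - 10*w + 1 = 9*w^2 - 2*w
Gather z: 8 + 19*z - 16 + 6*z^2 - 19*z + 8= 6*z^2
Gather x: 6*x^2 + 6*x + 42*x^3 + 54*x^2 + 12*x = 42*x^3 + 60*x^2 + 18*x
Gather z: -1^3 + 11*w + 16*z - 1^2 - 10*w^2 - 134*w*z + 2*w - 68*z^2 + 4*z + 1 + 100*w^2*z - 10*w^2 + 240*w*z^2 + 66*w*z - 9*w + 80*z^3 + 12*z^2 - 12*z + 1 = -20*w^2 + 4*w + 80*z^3 + z^2*(240*w - 56) + z*(100*w^2 - 68*w + 8)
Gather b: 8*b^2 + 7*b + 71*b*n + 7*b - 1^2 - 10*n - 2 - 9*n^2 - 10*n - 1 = 8*b^2 + b*(71*n + 14) - 9*n^2 - 20*n - 4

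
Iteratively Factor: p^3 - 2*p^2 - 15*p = (p + 3)*(p^2 - 5*p) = (p - 5)*(p + 3)*(p)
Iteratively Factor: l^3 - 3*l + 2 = (l + 2)*(l^2 - 2*l + 1) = (l - 1)*(l + 2)*(l - 1)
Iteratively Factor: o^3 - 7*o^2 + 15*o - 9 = (o - 1)*(o^2 - 6*o + 9) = (o - 3)*(o - 1)*(o - 3)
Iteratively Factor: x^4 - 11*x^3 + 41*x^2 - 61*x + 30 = (x - 5)*(x^3 - 6*x^2 + 11*x - 6) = (x - 5)*(x - 3)*(x^2 - 3*x + 2) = (x - 5)*(x - 3)*(x - 2)*(x - 1)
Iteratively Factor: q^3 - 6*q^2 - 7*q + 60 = (q + 3)*(q^2 - 9*q + 20) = (q - 5)*(q + 3)*(q - 4)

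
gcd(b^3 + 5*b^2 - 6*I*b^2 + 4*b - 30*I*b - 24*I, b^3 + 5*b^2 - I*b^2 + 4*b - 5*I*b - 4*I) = b^2 + 5*b + 4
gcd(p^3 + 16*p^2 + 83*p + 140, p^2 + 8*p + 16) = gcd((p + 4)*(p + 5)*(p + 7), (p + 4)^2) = p + 4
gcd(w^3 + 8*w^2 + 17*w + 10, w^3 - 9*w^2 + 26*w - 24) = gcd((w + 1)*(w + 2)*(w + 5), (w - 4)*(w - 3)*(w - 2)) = 1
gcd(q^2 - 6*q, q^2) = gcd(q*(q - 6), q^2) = q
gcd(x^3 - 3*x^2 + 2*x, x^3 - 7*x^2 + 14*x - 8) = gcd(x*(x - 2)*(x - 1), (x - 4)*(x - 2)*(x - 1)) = x^2 - 3*x + 2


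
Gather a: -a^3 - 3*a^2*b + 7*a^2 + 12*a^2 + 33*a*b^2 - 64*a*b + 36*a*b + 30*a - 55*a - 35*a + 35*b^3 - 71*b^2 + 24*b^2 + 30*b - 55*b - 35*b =-a^3 + a^2*(19 - 3*b) + a*(33*b^2 - 28*b - 60) + 35*b^3 - 47*b^2 - 60*b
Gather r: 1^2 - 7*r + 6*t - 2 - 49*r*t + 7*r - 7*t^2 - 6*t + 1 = -49*r*t - 7*t^2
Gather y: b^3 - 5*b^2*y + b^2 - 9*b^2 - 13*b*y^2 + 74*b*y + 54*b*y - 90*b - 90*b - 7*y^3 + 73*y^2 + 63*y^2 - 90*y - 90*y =b^3 - 8*b^2 - 180*b - 7*y^3 + y^2*(136 - 13*b) + y*(-5*b^2 + 128*b - 180)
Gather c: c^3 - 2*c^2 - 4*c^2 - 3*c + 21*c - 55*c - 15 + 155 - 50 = c^3 - 6*c^2 - 37*c + 90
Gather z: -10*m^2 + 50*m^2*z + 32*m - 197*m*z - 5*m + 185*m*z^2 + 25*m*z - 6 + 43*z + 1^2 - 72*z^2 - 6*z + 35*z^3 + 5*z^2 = -10*m^2 + 27*m + 35*z^3 + z^2*(185*m - 67) + z*(50*m^2 - 172*m + 37) - 5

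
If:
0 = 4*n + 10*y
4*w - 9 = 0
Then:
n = -5*y/2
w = 9/4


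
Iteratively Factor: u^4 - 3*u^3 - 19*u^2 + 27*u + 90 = (u + 2)*(u^3 - 5*u^2 - 9*u + 45) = (u - 5)*(u + 2)*(u^2 - 9) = (u - 5)*(u + 2)*(u + 3)*(u - 3)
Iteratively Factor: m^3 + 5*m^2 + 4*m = (m + 1)*(m^2 + 4*m) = (m + 1)*(m + 4)*(m)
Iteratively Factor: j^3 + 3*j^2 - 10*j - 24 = (j + 2)*(j^2 + j - 12) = (j - 3)*(j + 2)*(j + 4)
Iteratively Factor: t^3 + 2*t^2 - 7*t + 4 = (t - 1)*(t^2 + 3*t - 4) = (t - 1)^2*(t + 4)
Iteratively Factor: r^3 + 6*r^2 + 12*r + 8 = (r + 2)*(r^2 + 4*r + 4) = (r + 2)^2*(r + 2)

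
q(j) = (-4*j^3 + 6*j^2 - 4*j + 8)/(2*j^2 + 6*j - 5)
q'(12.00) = -1.86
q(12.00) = -17.15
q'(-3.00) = 73.28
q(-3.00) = -36.40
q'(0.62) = -220.74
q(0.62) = -13.45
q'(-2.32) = 16.73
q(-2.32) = -12.20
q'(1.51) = -1.84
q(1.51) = 0.22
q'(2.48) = -1.32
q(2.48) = -1.17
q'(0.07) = -1.63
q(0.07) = -1.70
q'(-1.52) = 5.30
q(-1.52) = -4.42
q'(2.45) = -1.32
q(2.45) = -1.13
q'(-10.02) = -1.14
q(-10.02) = 34.45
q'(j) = (-4*j - 6)*(-4*j^3 + 6*j^2 - 4*j + 8)/(2*j^2 + 6*j - 5)^2 + (-12*j^2 + 12*j - 4)/(2*j^2 + 6*j - 5) = 4*(-2*j^4 - 12*j^3 + 26*j^2 - 23*j - 7)/(4*j^4 + 24*j^3 + 16*j^2 - 60*j + 25)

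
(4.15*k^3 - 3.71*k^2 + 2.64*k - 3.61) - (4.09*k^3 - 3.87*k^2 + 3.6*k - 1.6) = 0.0600000000000005*k^3 + 0.16*k^2 - 0.96*k - 2.01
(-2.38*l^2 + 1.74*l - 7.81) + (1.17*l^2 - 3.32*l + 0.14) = -1.21*l^2 - 1.58*l - 7.67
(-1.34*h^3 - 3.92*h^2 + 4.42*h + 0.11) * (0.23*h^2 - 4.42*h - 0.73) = -0.3082*h^5 + 5.0212*h^4 + 19.3212*h^3 - 16.6495*h^2 - 3.7128*h - 0.0803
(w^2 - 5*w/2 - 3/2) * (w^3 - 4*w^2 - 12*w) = w^5 - 13*w^4/2 - 7*w^3/2 + 36*w^2 + 18*w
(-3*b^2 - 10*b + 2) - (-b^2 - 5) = -2*b^2 - 10*b + 7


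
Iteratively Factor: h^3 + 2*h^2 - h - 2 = (h + 1)*(h^2 + h - 2) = (h - 1)*(h + 1)*(h + 2)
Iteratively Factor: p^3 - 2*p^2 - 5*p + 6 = (p - 1)*(p^2 - p - 6) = (p - 1)*(p + 2)*(p - 3)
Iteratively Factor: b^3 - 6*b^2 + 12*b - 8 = (b - 2)*(b^2 - 4*b + 4) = (b - 2)^2*(b - 2)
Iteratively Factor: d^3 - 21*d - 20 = (d + 1)*(d^2 - d - 20) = (d - 5)*(d + 1)*(d + 4)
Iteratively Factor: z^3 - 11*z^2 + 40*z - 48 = (z - 3)*(z^2 - 8*z + 16) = (z - 4)*(z - 3)*(z - 4)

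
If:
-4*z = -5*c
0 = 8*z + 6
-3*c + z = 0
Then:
No Solution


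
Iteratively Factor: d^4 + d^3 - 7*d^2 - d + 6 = (d - 2)*(d^3 + 3*d^2 - d - 3) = (d - 2)*(d + 3)*(d^2 - 1) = (d - 2)*(d + 1)*(d + 3)*(d - 1)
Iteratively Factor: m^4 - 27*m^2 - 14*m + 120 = (m + 4)*(m^3 - 4*m^2 - 11*m + 30) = (m + 3)*(m + 4)*(m^2 - 7*m + 10) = (m - 2)*(m + 3)*(m + 4)*(m - 5)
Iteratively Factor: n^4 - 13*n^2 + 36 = (n + 2)*(n^3 - 2*n^2 - 9*n + 18) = (n - 3)*(n + 2)*(n^2 + n - 6) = (n - 3)*(n - 2)*(n + 2)*(n + 3)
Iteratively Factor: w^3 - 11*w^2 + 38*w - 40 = (w - 2)*(w^2 - 9*w + 20) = (w - 4)*(w - 2)*(w - 5)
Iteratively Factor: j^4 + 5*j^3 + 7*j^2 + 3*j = (j)*(j^3 + 5*j^2 + 7*j + 3) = j*(j + 1)*(j^2 + 4*j + 3) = j*(j + 1)*(j + 3)*(j + 1)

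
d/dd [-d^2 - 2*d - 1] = -2*d - 2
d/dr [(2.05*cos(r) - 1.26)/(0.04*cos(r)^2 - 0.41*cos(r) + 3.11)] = (0.082*cos(r)^2 - 0.1008*cos(r) - 5.8589)*sin(r)/(0.0016*cos(r)^4 - 0.0328*cos(r)^3 + 0.4169*cos(r)^2 - 2.5502*cos(r) + 9.6721)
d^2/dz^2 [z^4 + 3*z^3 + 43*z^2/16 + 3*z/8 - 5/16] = 12*z^2 + 18*z + 43/8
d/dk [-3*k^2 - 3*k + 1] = -6*k - 3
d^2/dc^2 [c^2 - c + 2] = 2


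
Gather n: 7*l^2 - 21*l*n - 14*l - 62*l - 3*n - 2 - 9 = 7*l^2 - 76*l + n*(-21*l - 3) - 11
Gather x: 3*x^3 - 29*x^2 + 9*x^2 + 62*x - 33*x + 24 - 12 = 3*x^3 - 20*x^2 + 29*x + 12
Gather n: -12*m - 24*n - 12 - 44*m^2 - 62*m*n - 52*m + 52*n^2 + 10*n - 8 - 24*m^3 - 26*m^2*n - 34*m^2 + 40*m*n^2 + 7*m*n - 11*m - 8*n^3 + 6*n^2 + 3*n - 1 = -24*m^3 - 78*m^2 - 75*m - 8*n^3 + n^2*(40*m + 58) + n*(-26*m^2 - 55*m - 11) - 21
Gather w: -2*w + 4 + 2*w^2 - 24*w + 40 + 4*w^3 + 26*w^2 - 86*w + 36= 4*w^3 + 28*w^2 - 112*w + 80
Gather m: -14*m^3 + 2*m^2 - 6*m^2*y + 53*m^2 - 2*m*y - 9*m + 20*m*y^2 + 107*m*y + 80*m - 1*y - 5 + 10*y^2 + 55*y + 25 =-14*m^3 + m^2*(55 - 6*y) + m*(20*y^2 + 105*y + 71) + 10*y^2 + 54*y + 20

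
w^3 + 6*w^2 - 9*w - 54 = (w - 3)*(w + 3)*(w + 6)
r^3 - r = r*(r - 1)*(r + 1)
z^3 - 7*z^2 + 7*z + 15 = (z - 5)*(z - 3)*(z + 1)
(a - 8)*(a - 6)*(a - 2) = a^3 - 16*a^2 + 76*a - 96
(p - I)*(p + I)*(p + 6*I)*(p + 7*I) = p^4 + 13*I*p^3 - 41*p^2 + 13*I*p - 42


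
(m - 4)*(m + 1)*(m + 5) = m^3 + 2*m^2 - 19*m - 20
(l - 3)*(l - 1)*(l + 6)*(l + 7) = l^4 + 9*l^3 - 7*l^2 - 129*l + 126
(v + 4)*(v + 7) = v^2 + 11*v + 28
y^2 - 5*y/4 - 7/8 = (y - 7/4)*(y + 1/2)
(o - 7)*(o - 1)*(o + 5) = o^3 - 3*o^2 - 33*o + 35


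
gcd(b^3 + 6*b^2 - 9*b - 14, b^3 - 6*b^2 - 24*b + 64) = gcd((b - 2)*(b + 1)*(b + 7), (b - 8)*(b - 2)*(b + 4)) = b - 2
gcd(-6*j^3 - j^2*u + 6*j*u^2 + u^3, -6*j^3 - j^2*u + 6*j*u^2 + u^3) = -6*j^3 - j^2*u + 6*j*u^2 + u^3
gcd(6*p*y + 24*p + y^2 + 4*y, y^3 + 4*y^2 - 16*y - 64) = y + 4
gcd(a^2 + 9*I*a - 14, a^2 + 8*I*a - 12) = a + 2*I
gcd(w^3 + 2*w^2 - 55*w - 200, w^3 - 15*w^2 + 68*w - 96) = w - 8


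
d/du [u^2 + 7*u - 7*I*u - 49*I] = 2*u + 7 - 7*I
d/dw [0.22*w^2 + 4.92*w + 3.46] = 0.44*w + 4.92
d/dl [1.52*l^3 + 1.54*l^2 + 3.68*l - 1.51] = 4.56*l^2 + 3.08*l + 3.68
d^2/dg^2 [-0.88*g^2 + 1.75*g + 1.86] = -1.76000000000000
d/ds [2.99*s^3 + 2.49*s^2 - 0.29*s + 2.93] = 8.97*s^2 + 4.98*s - 0.29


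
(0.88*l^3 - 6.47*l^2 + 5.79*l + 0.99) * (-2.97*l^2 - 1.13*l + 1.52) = -2.6136*l^5 + 18.2215*l^4 - 8.5476*l^3 - 19.3174*l^2 + 7.6821*l + 1.5048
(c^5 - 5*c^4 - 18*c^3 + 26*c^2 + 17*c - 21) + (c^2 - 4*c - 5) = c^5 - 5*c^4 - 18*c^3 + 27*c^2 + 13*c - 26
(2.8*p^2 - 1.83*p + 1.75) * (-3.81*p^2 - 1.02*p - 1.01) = -10.668*p^4 + 4.1163*p^3 - 7.6289*p^2 + 0.0632999999999999*p - 1.7675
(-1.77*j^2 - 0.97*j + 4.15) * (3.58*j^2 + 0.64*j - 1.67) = -6.3366*j^4 - 4.6054*j^3 + 17.1921*j^2 + 4.2759*j - 6.9305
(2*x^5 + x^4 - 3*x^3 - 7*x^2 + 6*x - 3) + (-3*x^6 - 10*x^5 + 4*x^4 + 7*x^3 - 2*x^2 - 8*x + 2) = -3*x^6 - 8*x^5 + 5*x^4 + 4*x^3 - 9*x^2 - 2*x - 1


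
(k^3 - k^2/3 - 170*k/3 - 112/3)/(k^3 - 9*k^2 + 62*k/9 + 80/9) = 3*(k + 7)/(3*k - 5)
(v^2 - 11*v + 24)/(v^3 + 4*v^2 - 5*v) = (v^2 - 11*v + 24)/(v*(v^2 + 4*v - 5))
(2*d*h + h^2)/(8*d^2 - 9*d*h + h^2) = h*(2*d + h)/(8*d^2 - 9*d*h + h^2)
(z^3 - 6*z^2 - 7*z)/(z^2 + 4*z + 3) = z*(z - 7)/(z + 3)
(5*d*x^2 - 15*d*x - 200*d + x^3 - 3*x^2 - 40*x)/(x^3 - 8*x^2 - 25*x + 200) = (5*d + x)/(x - 5)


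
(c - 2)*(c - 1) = c^2 - 3*c + 2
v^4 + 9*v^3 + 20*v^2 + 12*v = v*(v + 1)*(v + 2)*(v + 6)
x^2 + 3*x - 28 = (x - 4)*(x + 7)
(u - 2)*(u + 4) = u^2 + 2*u - 8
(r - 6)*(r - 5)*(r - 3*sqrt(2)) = r^3 - 11*r^2 - 3*sqrt(2)*r^2 + 30*r + 33*sqrt(2)*r - 90*sqrt(2)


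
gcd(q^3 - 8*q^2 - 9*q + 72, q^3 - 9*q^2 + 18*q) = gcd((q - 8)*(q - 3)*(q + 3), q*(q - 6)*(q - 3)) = q - 3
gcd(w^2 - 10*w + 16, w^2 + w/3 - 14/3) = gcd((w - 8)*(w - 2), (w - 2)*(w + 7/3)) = w - 2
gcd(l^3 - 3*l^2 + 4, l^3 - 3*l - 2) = l^2 - l - 2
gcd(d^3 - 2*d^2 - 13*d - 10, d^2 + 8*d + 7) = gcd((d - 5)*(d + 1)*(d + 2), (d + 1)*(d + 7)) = d + 1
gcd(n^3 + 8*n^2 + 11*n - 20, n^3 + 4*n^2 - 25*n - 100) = n^2 + 9*n + 20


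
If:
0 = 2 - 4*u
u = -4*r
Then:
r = -1/8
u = 1/2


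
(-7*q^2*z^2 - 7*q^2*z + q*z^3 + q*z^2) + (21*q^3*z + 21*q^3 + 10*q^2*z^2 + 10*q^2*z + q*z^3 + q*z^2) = 21*q^3*z + 21*q^3 + 3*q^2*z^2 + 3*q^2*z + 2*q*z^3 + 2*q*z^2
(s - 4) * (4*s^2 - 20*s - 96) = 4*s^3 - 36*s^2 - 16*s + 384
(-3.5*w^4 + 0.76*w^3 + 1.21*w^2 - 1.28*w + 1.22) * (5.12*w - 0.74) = -17.92*w^5 + 6.4812*w^4 + 5.6328*w^3 - 7.449*w^2 + 7.1936*w - 0.9028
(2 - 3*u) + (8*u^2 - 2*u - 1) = 8*u^2 - 5*u + 1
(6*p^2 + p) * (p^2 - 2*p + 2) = 6*p^4 - 11*p^3 + 10*p^2 + 2*p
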